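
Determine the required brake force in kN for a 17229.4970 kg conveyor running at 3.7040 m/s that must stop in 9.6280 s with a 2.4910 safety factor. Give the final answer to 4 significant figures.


F = 17229.4970 * 3.7040 / 9.6280 * 2.4910 / 1000
F = 16.51 kN


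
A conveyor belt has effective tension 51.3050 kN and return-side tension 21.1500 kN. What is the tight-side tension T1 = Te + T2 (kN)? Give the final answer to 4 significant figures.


T1 = Te + T2 = 51.3050 + 21.1500
T1 = 72.45 kN


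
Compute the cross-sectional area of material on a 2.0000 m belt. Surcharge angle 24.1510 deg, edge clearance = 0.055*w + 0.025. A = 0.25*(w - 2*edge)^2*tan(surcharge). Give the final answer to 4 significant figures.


edge = 0.055*2.0000 + 0.025 = 0.135 m
ew = 2.0000 - 2*0.135 = 1.73 m
A = 0.25 * 1.73^2 * tan(24.1510 deg)
A = 0.3355 m^2


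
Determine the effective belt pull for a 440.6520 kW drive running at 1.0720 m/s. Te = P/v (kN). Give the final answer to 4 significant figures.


Te = P / v = 440.6520 / 1.0720
Te = 411.1 kN


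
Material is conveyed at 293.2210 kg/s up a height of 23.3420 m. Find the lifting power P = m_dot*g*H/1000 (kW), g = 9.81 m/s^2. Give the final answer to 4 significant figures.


P = 293.2210 * 9.81 * 23.3420 / 1000
P = 67.14 kW


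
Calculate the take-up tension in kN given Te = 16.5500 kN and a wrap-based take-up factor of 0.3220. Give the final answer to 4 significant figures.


T_tu = 16.5500 * 0.3220
T_tu = 5.329 kN


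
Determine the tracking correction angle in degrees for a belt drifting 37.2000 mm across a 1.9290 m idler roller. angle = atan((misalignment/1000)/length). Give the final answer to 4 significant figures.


misalign_m = 37.2000 / 1000 = 0.037200 m
angle = atan(0.037200 / 1.9290)
angle = 1.105 deg


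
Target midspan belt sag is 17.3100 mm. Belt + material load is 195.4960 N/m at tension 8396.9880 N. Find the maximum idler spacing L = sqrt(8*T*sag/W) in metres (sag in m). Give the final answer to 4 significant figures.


sag = 17.3100/1000 = 0.017310 m
L = sqrt(8 * 8396.9880 * 0.017310 / 195.4960)
L = 2.439 m


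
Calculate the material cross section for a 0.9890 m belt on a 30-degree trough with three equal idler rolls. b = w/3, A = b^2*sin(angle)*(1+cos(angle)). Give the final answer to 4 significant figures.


b = 0.9890/3 = 0.329667 m
A = 0.329667^2 * sin(30 deg) * (1 + cos(30 deg))
A = 0.1014 m^2


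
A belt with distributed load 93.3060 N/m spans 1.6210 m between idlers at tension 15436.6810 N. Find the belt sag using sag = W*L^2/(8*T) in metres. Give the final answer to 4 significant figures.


sag = 93.3060 * 1.6210^2 / (8 * 15436.6810)
sag = 0.001985 m


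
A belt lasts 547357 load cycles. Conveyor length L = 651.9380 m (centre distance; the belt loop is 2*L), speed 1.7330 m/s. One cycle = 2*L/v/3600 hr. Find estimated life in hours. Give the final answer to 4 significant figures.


cycle_time = 2 * 651.9380 / 1.7330 / 3600 = 0.208995 hr
life = 547357 * 0.208995 = 114400 hours


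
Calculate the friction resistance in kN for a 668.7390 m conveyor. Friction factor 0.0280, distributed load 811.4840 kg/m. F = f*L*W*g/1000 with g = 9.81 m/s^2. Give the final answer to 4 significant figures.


F = 0.0280 * 668.7390 * 811.4840 * 9.81 / 1000
F = 149.1 kN


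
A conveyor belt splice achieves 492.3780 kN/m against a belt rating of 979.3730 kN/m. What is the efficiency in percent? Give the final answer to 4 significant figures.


Eff = 492.3780 / 979.3730 * 100
Eff = 50.27 %


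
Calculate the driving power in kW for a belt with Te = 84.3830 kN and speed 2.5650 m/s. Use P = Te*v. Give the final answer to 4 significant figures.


P = Te * v = 84.3830 * 2.5650
P = 216.4 kW


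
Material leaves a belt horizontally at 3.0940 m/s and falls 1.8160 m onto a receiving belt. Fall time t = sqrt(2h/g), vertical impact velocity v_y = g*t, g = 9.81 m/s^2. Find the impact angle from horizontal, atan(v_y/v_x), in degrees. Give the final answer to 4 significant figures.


t = sqrt(2*1.8160/9.81) = 0.608469 s
v_y = 9.81 * 0.608469 = 5.96908 m/s
angle = atan(5.96908 / 3.0940) = 62.60 deg


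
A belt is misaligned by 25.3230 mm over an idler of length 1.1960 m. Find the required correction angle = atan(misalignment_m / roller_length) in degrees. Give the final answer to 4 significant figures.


misalign_m = 25.3230 / 1000 = 0.025323 m
angle = atan(0.025323 / 1.1960)
angle = 1.213 deg


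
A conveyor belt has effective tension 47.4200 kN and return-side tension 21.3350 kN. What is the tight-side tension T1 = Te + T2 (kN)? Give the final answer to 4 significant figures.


T1 = Te + T2 = 47.4200 + 21.3350
T1 = 68.75 kN


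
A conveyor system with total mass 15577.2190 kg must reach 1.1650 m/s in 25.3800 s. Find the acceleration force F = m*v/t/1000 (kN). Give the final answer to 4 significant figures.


F = 15577.2190 * 1.1650 / 25.3800 / 1000
F = 0.7150 kN


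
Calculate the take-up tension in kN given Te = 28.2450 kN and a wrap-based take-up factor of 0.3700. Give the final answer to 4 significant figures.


T_tu = 28.2450 * 0.3700
T_tu = 10.45 kN


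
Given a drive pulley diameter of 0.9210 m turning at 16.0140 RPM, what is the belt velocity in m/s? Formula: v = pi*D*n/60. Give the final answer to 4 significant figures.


v = pi * 0.9210 * 16.0140 / 60
v = 0.7723 m/s


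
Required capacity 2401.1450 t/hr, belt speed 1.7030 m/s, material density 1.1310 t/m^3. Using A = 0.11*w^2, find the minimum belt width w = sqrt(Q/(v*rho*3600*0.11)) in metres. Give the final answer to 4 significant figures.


A_req = 2401.1450 / (1.7030 * 1.1310 * 3600) = 0.346289 m^2
w = sqrt(0.346289 / 0.11)
w = 1.774 m


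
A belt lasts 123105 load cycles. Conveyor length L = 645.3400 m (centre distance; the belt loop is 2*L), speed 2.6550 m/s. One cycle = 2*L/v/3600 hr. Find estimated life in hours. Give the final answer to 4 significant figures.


cycle_time = 2 * 645.3400 / 2.6550 / 3600 = 0.135037 hr
life = 123105 * 0.135037 = 16620 hours


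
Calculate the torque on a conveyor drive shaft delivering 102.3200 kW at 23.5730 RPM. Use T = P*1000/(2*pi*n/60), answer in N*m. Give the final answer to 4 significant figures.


omega = 2*pi*23.5730/60 = 2.46856 rad/s
T = 102.3200*1000 / 2.46856
T = 41450 N*m


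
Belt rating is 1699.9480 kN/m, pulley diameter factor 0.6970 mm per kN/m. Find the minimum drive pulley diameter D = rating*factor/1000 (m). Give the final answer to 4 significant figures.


D = 1699.9480 * 0.6970 / 1000
D = 1.185 m


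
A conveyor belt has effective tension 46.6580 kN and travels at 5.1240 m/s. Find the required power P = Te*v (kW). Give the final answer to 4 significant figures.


P = Te * v = 46.6580 * 5.1240
P = 239.1 kW


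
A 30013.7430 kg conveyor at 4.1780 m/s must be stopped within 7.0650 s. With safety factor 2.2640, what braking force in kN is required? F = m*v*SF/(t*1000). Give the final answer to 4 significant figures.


F = 30013.7430 * 4.1780 / 7.0650 * 2.2640 / 1000
F = 40.18 kN


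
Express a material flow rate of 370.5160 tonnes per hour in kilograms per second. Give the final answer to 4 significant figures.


m_dot = 370.5160 * 1000 / 3600
m_dot = 102.9 kg/s


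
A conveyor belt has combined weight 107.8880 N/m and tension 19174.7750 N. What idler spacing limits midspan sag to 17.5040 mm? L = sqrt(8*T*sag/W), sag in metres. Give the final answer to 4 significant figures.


sag = 17.5040/1000 = 0.017504 m
L = sqrt(8 * 19174.7750 * 0.017504 / 107.8880)
L = 4.989 m


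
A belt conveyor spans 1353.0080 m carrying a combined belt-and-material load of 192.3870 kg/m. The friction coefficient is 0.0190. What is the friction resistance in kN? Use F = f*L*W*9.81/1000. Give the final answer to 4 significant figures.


F = 0.0190 * 1353.0080 * 192.3870 * 9.81 / 1000
F = 48.52 kN


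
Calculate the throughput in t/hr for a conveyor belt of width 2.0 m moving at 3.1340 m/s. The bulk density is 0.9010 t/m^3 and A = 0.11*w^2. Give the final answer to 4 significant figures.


A = 0.11 * 2.0^2 = 0.44 m^2
C = 0.44 * 3.1340 * 0.9010 * 3600
C = 4473 t/hr


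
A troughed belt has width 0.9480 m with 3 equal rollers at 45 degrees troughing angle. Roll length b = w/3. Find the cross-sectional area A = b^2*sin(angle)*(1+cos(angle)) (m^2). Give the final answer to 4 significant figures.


b = 0.9480/3 = 0.316 m
A = 0.316^2 * sin(45 deg) * (1 + cos(45 deg))
A = 0.1205 m^2


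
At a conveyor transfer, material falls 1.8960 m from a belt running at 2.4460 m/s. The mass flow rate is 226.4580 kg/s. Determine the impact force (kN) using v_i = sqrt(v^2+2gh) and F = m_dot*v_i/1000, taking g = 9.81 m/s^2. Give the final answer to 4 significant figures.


v_i = sqrt(2.4460^2 + 2*9.81*1.8960) = 6.57133 m/s
F = 226.4580 * 6.57133 / 1000
F = 1.488 kN


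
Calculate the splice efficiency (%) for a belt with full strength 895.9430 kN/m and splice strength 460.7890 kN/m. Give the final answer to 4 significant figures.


Eff = 460.7890 / 895.9430 * 100
Eff = 51.43 %


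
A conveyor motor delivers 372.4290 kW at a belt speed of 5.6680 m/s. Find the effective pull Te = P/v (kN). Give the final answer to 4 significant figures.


Te = P / v = 372.4290 / 5.6680
Te = 65.71 kN


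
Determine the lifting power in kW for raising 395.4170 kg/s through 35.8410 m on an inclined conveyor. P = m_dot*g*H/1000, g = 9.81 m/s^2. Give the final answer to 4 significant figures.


P = 395.4170 * 9.81 * 35.8410 / 1000
P = 139.0 kW


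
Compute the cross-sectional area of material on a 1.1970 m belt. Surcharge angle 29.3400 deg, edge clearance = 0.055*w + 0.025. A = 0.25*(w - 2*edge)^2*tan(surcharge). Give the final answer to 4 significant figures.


edge = 0.055*1.1970 + 0.025 = 0.090835 m
ew = 1.1970 - 2*0.090835 = 1.01533 m
A = 0.25 * 1.01533^2 * tan(29.3400 deg)
A = 0.1449 m^2


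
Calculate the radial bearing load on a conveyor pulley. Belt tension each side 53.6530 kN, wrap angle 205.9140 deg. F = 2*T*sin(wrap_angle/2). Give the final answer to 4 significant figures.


F = 2 * 53.6530 * sin(205.9140/2 deg)
F = 104.6 kN


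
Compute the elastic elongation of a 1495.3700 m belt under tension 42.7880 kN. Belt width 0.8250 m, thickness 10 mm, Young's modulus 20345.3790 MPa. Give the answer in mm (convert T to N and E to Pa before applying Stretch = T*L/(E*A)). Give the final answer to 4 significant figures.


A = 0.8250 * 0.01 = 0.00825 m^2
Stretch = 42.7880*1000 * 1495.3700 / (20345.3790e6 * 0.00825) * 1000
Stretch = 381.2 mm


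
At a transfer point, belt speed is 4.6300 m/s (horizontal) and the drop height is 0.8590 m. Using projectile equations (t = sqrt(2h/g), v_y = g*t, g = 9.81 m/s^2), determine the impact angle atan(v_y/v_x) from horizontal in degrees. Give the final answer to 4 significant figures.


t = sqrt(2*0.8590/9.81) = 0.418482 s
v_y = 9.81 * 0.418482 = 4.10531 m/s
angle = atan(4.10531 / 4.6300) = 41.56 deg


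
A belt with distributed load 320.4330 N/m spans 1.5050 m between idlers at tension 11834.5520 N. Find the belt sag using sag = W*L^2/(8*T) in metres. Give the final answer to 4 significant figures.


sag = 320.4330 * 1.5050^2 / (8 * 11834.5520)
sag = 0.007666 m


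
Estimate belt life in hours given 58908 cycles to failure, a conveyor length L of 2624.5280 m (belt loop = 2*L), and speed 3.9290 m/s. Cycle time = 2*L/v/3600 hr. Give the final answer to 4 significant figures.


cycle_time = 2 * 2624.5280 / 3.9290 / 3600 = 0.371105 hr
life = 58908 * 0.371105 = 21860 hours


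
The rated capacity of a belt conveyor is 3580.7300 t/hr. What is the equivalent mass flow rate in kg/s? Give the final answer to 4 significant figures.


m_dot = 3580.7300 * 1000 / 3600
m_dot = 994.6 kg/s


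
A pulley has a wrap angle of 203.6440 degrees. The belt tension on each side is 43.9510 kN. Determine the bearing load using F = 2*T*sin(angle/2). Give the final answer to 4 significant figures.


F = 2 * 43.9510 * sin(203.6440/2 deg)
F = 86.04 kN


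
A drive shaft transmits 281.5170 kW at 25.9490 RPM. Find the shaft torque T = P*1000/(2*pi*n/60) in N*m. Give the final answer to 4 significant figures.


omega = 2*pi*25.9490/60 = 2.71737 rad/s
T = 281.5170*1000 / 2.71737
T = 103600 N*m


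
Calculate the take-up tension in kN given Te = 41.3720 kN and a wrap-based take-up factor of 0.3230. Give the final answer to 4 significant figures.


T_tu = 41.3720 * 0.3230
T_tu = 13.36 kN


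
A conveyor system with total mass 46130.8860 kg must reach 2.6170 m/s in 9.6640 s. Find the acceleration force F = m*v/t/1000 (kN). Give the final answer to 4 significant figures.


F = 46130.8860 * 2.6170 / 9.6640 / 1000
F = 12.49 kN


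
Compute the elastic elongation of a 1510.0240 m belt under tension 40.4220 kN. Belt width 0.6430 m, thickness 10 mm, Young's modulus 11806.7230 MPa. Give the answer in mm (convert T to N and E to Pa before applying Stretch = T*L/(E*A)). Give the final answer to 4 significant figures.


A = 0.6430 * 0.01 = 0.00643 m^2
Stretch = 40.4220*1000 * 1510.0240 / (11806.7230e6 * 0.00643) * 1000
Stretch = 804.0 mm


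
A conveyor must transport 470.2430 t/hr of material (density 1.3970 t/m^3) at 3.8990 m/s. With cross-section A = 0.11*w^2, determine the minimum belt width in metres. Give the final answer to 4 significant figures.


A_req = 470.2430 / (3.8990 * 1.3970 * 3600) = 0.0239812 m^2
w = sqrt(0.0239812 / 0.11)
w = 0.4669 m


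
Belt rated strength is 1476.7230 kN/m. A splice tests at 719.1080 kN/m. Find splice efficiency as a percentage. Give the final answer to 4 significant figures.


Eff = 719.1080 / 1476.7230 * 100
Eff = 48.70 %


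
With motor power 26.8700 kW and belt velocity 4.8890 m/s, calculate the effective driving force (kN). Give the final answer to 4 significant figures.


Te = P / v = 26.8700 / 4.8890
Te = 5.496 kN


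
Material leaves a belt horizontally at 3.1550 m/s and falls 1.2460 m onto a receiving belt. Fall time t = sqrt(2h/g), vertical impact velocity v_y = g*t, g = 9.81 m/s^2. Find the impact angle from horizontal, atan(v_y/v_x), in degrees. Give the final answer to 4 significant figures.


t = sqrt(2*1.2460/9.81) = 0.50401 s
v_y = 9.81 * 0.50401 = 4.94434 m/s
angle = atan(4.94434 / 3.1550) = 57.46 deg


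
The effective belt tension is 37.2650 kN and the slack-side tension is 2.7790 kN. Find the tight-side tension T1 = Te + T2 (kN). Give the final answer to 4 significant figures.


T1 = Te + T2 = 37.2650 + 2.7790
T1 = 40.04 kN


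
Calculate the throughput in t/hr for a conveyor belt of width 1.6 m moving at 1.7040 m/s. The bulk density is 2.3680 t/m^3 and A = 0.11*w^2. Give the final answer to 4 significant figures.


A = 0.11 * 1.6^2 = 0.2816 m^2
C = 0.2816 * 1.7040 * 2.3680 * 3600
C = 4091 t/hr


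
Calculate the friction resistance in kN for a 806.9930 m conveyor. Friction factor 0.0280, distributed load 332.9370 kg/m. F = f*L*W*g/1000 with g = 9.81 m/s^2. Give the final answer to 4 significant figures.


F = 0.0280 * 806.9930 * 332.9370 * 9.81 / 1000
F = 73.80 kN


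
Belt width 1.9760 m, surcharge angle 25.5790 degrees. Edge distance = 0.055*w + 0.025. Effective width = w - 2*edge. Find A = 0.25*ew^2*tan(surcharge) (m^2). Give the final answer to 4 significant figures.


edge = 0.055*1.9760 + 0.025 = 0.13368 m
ew = 1.9760 - 2*0.13368 = 1.70864 m
A = 0.25 * 1.70864^2 * tan(25.5790 deg)
A = 0.3494 m^2


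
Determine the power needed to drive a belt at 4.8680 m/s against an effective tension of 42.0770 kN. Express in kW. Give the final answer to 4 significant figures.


P = Te * v = 42.0770 * 4.8680
P = 204.8 kW


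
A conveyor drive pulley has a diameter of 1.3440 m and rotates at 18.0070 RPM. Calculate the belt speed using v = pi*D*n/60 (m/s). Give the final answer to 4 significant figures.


v = pi * 1.3440 * 18.0070 / 60
v = 1.267 m/s


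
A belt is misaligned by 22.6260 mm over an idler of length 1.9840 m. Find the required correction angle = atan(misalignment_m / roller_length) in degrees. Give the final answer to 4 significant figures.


misalign_m = 22.6260 / 1000 = 0.022626 m
angle = atan(0.022626 / 1.9840)
angle = 0.6534 deg


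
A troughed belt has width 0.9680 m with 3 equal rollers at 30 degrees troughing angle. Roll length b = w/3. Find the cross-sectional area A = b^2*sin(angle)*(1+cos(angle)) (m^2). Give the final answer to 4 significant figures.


b = 0.9680/3 = 0.322667 m
A = 0.322667^2 * sin(30 deg) * (1 + cos(30 deg))
A = 0.09714 m^2


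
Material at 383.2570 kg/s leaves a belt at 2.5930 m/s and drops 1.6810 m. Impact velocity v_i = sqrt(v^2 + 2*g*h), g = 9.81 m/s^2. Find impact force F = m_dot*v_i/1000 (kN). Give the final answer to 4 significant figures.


v_i = sqrt(2.5930^2 + 2*9.81*1.6810) = 6.30118 m/s
F = 383.2570 * 6.30118 / 1000
F = 2.415 kN


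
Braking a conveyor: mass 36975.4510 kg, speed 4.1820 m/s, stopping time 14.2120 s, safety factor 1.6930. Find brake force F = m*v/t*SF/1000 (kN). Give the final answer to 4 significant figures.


F = 36975.4510 * 4.1820 / 14.2120 * 1.6930 / 1000
F = 18.42 kN


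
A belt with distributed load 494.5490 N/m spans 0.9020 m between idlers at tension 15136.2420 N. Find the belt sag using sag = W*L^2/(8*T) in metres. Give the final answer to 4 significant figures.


sag = 494.5490 * 0.9020^2 / (8 * 15136.2420)
sag = 0.003323 m


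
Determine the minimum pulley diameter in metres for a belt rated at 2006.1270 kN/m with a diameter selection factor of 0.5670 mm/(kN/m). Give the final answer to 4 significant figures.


D = 2006.1270 * 0.5670 / 1000
D = 1.137 m


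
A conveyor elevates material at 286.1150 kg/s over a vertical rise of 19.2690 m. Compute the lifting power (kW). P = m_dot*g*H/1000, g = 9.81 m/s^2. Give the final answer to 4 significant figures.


P = 286.1150 * 9.81 * 19.2690 / 1000
P = 54.08 kW


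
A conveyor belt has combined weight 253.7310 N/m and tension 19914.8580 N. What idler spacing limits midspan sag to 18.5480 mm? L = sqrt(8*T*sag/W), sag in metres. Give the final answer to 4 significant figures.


sag = 18.5480/1000 = 0.018548 m
L = sqrt(8 * 19914.8580 * 0.018548 / 253.7310)
L = 3.413 m


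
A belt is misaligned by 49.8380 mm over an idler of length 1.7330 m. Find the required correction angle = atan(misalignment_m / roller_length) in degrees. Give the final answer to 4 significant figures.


misalign_m = 49.8380 / 1000 = 0.049838 m
angle = atan(0.049838 / 1.7330)
angle = 1.647 deg


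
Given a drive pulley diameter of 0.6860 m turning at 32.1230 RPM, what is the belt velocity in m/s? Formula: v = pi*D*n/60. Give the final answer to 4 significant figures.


v = pi * 0.6860 * 32.1230 / 60
v = 1.154 m/s


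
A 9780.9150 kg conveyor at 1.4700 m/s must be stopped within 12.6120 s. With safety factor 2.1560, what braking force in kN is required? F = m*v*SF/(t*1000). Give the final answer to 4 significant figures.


F = 9780.9150 * 1.4700 / 12.6120 * 2.1560 / 1000
F = 2.458 kN


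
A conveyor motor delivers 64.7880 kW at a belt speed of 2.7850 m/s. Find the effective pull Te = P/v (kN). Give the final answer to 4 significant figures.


Te = P / v = 64.7880 / 2.7850
Te = 23.26 kN


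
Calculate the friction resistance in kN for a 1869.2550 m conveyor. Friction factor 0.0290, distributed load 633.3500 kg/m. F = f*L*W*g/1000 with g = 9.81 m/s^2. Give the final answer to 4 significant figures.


F = 0.0290 * 1869.2550 * 633.3500 * 9.81 / 1000
F = 336.8 kN


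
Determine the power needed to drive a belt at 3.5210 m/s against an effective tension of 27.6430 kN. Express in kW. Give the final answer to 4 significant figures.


P = Te * v = 27.6430 * 3.5210
P = 97.33 kW


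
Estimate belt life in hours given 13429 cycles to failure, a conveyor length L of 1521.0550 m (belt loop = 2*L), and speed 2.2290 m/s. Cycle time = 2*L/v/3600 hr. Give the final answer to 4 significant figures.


cycle_time = 2 * 1521.0550 / 2.2290 / 3600 = 0.379107 hr
life = 13429 * 0.379107 = 5091 hours


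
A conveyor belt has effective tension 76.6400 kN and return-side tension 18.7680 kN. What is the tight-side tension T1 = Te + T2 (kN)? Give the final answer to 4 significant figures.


T1 = Te + T2 = 76.6400 + 18.7680
T1 = 95.41 kN


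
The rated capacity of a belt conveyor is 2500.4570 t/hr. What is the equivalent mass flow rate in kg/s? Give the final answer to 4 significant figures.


m_dot = 2500.4570 * 1000 / 3600
m_dot = 694.6 kg/s


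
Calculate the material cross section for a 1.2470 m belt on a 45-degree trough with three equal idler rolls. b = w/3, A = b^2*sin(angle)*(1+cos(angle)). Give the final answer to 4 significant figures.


b = 1.2470/3 = 0.415667 m
A = 0.415667^2 * sin(45 deg) * (1 + cos(45 deg))
A = 0.2086 m^2


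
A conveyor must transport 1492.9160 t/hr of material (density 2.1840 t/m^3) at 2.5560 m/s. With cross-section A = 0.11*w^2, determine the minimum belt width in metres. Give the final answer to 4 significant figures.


A_req = 1492.9160 / (2.5560 * 2.1840 * 3600) = 0.0742881 m^2
w = sqrt(0.0742881 / 0.11)
w = 0.8218 m


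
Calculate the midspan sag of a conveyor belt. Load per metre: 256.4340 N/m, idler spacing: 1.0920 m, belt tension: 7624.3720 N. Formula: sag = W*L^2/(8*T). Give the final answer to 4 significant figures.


sag = 256.4340 * 1.0920^2 / (8 * 7624.3720)
sag = 0.005013 m


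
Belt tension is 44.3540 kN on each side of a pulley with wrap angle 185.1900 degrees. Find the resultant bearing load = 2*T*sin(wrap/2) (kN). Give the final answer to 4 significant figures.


F = 2 * 44.3540 * sin(185.1900/2 deg)
F = 88.62 kN


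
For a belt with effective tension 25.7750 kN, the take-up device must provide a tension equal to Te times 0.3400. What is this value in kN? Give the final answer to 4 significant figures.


T_tu = 25.7750 * 0.3400
T_tu = 8.764 kN


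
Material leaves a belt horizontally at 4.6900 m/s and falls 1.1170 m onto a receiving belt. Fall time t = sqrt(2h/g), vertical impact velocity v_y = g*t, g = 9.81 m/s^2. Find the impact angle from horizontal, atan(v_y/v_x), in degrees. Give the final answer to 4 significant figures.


t = sqrt(2*1.1170/9.81) = 0.477207 s
v_y = 9.81 * 0.477207 = 4.6814 m/s
angle = atan(4.6814 / 4.6900) = 44.95 deg


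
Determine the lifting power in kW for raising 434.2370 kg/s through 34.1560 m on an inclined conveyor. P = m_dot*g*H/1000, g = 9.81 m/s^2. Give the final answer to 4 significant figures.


P = 434.2370 * 9.81 * 34.1560 / 1000
P = 145.5 kW


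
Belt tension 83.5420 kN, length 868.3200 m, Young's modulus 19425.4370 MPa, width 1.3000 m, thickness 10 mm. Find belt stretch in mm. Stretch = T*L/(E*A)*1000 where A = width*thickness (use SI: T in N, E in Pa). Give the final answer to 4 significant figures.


A = 1.3000 * 0.01 = 0.01300 m^2
Stretch = 83.5420*1000 * 868.3200 / (19425.4370e6 * 0.01300) * 1000
Stretch = 287.3 mm


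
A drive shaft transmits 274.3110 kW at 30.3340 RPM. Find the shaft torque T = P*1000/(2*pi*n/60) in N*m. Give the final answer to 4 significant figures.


omega = 2*pi*30.3340/60 = 3.17657 rad/s
T = 274.3110*1000 / 3.17657
T = 86350 N*m


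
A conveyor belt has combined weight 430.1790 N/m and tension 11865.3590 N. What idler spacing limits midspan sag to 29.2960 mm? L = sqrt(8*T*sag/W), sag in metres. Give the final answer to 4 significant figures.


sag = 29.2960/1000 = 0.029296 m
L = sqrt(8 * 11865.3590 * 0.029296 / 430.1790)
L = 2.543 m


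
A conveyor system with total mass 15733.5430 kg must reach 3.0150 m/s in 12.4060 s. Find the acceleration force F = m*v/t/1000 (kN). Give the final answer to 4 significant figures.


F = 15733.5430 * 3.0150 / 12.4060 / 1000
F = 3.824 kN


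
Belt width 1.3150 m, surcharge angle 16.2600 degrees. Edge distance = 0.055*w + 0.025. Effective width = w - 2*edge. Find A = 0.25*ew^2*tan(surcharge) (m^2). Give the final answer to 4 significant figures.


edge = 0.055*1.3150 + 0.025 = 0.097325 m
ew = 1.3150 - 2*0.097325 = 1.12035 m
A = 0.25 * 1.12035^2 * tan(16.2600 deg)
A = 0.09152 m^2


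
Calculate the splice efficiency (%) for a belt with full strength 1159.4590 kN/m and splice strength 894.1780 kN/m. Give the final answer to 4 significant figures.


Eff = 894.1780 / 1159.4590 * 100
Eff = 77.12 %


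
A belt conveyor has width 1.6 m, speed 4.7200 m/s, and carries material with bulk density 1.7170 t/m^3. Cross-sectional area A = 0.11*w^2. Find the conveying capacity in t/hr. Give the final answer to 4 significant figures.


A = 0.11 * 1.6^2 = 0.2816 m^2
C = 0.2816 * 4.7200 * 1.7170 * 3600
C = 8216 t/hr


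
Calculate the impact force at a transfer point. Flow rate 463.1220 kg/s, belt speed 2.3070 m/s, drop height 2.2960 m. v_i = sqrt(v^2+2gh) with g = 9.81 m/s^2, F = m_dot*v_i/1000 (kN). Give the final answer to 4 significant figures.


v_i = sqrt(2.3070^2 + 2*9.81*2.2960) = 7.09717 m/s
F = 463.1220 * 7.09717 / 1000
F = 3.287 kN


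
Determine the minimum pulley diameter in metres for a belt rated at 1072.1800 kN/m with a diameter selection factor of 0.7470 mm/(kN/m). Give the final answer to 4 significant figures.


D = 1072.1800 * 0.7470 / 1000
D = 0.8009 m


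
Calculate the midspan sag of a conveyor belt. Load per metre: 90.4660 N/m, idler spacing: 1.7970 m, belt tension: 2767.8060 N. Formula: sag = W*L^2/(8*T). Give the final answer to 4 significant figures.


sag = 90.4660 * 1.7970^2 / (8 * 2767.8060)
sag = 0.01319 m


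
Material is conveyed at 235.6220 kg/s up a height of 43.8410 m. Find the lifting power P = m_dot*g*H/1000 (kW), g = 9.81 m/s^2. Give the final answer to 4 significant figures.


P = 235.6220 * 9.81 * 43.8410 / 1000
P = 101.3 kW


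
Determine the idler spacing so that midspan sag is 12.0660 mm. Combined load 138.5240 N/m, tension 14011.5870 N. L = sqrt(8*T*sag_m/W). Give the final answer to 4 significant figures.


sag = 12.0660/1000 = 0.012066 m
L = sqrt(8 * 14011.5870 * 0.012066 / 138.5240)
L = 3.125 m


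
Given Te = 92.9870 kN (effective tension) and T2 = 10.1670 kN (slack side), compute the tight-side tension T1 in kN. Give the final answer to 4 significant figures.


T1 = Te + T2 = 92.9870 + 10.1670
T1 = 103.2 kN


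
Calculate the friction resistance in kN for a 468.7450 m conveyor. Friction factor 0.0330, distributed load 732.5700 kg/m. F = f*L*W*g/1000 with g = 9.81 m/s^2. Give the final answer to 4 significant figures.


F = 0.0330 * 468.7450 * 732.5700 * 9.81 / 1000
F = 111.2 kN


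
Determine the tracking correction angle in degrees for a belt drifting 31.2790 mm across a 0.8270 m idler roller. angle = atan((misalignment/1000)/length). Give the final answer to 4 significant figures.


misalign_m = 31.2790 / 1000 = 0.031279 m
angle = atan(0.031279 / 0.8270)
angle = 2.166 deg


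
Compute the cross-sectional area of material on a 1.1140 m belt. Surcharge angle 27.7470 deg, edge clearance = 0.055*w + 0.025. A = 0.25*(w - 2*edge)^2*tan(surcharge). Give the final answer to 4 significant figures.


edge = 0.055*1.1140 + 0.025 = 0.08627 m
ew = 1.1140 - 2*0.08627 = 0.94146 m
A = 0.25 * 0.94146^2 * tan(27.7470 deg)
A = 0.1166 m^2


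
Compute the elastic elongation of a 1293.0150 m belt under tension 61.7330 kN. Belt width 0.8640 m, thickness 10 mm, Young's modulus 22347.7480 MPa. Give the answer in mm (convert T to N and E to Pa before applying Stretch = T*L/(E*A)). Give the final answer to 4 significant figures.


A = 0.8640 * 0.01 = 0.00864 m^2
Stretch = 61.7330*1000 * 1293.0150 / (22347.7480e6 * 0.00864) * 1000
Stretch = 413.4 mm


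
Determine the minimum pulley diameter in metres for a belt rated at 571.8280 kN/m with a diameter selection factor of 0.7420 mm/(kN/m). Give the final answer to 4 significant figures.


D = 571.8280 * 0.7420 / 1000
D = 0.4243 m


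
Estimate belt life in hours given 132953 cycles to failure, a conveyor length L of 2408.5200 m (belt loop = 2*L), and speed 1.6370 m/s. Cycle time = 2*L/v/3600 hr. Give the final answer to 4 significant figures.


cycle_time = 2 * 2408.5200 / 1.6370 / 3600 = 0.81739 hr
life = 132953 * 0.81739 = 108700 hours


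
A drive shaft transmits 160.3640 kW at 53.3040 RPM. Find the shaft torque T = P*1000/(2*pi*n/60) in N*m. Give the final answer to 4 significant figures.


omega = 2*pi*53.3040/60 = 5.58198 rad/s
T = 160.3640*1000 / 5.58198
T = 28730 N*m


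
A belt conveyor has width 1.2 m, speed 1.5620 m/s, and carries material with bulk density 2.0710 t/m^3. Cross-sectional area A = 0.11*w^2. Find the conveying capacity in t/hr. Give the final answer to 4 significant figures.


A = 0.11 * 1.2^2 = 0.1584 m^2
C = 0.1584 * 1.5620 * 2.0710 * 3600
C = 1845 t/hr


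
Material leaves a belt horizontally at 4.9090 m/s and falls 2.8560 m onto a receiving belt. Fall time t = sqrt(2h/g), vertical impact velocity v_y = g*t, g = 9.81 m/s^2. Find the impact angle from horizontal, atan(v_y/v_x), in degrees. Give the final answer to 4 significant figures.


t = sqrt(2*2.8560/9.81) = 0.763062 s
v_y = 9.81 * 0.763062 = 7.48564 m/s
angle = atan(7.48564 / 4.9090) = 56.74 deg


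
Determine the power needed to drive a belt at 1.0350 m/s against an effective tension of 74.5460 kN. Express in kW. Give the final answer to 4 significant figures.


P = Te * v = 74.5460 * 1.0350
P = 77.16 kW


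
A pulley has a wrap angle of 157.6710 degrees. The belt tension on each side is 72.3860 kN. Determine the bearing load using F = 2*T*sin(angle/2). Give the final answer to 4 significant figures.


F = 2 * 72.3860 * sin(157.6710/2 deg)
F = 142.0 kN


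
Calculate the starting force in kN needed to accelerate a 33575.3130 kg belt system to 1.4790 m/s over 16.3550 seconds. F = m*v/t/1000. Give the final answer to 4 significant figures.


F = 33575.3130 * 1.4790 / 16.3550 / 1000
F = 3.036 kN


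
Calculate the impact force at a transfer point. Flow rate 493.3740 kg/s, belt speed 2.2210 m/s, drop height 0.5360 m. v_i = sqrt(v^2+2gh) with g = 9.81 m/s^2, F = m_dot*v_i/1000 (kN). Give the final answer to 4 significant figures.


v_i = sqrt(2.2210^2 + 2*9.81*0.5360) = 3.93054 m/s
F = 493.3740 * 3.93054 / 1000
F = 1.939 kN


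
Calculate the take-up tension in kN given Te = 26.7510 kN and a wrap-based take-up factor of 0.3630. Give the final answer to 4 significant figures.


T_tu = 26.7510 * 0.3630
T_tu = 9.711 kN


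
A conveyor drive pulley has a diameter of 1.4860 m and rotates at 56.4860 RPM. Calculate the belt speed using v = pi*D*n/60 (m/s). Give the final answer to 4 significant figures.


v = pi * 1.4860 * 56.4860 / 60
v = 4.395 m/s


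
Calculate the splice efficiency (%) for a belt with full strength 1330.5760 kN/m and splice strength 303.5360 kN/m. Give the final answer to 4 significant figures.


Eff = 303.5360 / 1330.5760 * 100
Eff = 22.81 %


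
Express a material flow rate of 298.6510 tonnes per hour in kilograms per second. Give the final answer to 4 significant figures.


m_dot = 298.6510 * 1000 / 3600
m_dot = 82.96 kg/s


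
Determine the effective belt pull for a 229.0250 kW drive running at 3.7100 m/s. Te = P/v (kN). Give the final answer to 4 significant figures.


Te = P / v = 229.0250 / 3.7100
Te = 61.73 kN


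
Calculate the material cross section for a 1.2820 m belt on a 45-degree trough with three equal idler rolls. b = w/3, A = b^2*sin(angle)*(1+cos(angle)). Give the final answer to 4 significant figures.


b = 1.2820/3 = 0.427333 m
A = 0.427333^2 * sin(45 deg) * (1 + cos(45 deg))
A = 0.2204 m^2


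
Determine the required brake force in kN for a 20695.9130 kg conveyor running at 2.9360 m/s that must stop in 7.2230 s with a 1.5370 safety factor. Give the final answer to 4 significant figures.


F = 20695.9130 * 2.9360 / 7.2230 * 1.5370 / 1000
F = 12.93 kN


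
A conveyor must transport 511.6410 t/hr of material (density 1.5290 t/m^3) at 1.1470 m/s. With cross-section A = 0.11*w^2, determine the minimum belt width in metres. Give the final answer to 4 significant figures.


A_req = 511.6410 / (1.1470 * 1.5290 * 3600) = 0.0810386 m^2
w = sqrt(0.0810386 / 0.11)
w = 0.8583 m


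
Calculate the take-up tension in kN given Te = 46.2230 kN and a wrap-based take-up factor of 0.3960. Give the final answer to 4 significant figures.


T_tu = 46.2230 * 0.3960
T_tu = 18.30 kN


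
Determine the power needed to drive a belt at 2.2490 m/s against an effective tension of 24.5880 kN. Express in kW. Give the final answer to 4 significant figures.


P = Te * v = 24.5880 * 2.2490
P = 55.30 kW


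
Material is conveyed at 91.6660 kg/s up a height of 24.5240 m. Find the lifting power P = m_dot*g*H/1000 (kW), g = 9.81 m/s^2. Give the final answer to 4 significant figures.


P = 91.6660 * 9.81 * 24.5240 / 1000
P = 22.05 kW


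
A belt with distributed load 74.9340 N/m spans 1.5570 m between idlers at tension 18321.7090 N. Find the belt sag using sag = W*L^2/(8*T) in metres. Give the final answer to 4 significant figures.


sag = 74.9340 * 1.5570^2 / (8 * 18321.7090)
sag = 0.001239 m


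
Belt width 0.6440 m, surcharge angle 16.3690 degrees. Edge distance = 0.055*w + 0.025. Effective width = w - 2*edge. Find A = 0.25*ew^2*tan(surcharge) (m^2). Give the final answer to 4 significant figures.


edge = 0.055*0.6440 + 0.025 = 0.06042 m
ew = 0.6440 - 2*0.06042 = 0.52316 m
A = 0.25 * 0.52316^2 * tan(16.3690 deg)
A = 0.02010 m^2


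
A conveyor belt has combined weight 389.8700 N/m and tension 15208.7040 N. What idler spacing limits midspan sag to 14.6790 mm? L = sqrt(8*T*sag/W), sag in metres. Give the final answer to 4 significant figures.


sag = 14.6790/1000 = 0.014679 m
L = sqrt(8 * 15208.7040 * 0.014679 / 389.8700)
L = 2.140 m


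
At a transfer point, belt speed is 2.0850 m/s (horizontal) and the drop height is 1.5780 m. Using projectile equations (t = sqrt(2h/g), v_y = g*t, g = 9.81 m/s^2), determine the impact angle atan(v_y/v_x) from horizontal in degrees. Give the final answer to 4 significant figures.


t = sqrt(2*1.5780/9.81) = 0.567197 s
v_y = 9.81 * 0.567197 = 5.5642 m/s
angle = atan(5.5642 / 2.0850) = 69.46 deg


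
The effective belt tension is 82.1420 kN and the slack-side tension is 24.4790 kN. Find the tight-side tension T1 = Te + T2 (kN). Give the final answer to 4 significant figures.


T1 = Te + T2 = 82.1420 + 24.4790
T1 = 106.6 kN


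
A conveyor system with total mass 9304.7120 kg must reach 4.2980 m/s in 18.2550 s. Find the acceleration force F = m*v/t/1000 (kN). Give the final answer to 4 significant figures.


F = 9304.7120 * 4.2980 / 18.2550 / 1000
F = 2.191 kN


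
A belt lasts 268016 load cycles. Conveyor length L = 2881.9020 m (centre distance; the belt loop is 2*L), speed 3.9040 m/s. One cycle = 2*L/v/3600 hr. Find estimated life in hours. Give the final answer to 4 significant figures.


cycle_time = 2 * 2881.9020 / 3.9040 / 3600 = 0.410107 hr
life = 268016 * 0.410107 = 109900 hours


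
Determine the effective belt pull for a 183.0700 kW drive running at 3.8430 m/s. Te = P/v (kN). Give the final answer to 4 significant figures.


Te = P / v = 183.0700 / 3.8430
Te = 47.64 kN


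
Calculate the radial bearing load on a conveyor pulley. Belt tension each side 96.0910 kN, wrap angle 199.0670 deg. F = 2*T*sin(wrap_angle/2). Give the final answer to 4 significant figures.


F = 2 * 96.0910 * sin(199.0670/2 deg)
F = 189.5 kN


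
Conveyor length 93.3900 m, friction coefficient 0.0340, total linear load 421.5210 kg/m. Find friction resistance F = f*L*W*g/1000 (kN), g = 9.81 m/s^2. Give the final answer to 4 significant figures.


F = 0.0340 * 93.3900 * 421.5210 * 9.81 / 1000
F = 13.13 kN


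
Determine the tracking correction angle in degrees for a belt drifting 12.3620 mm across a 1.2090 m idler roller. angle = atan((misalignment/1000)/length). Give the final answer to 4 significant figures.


misalign_m = 12.3620 / 1000 = 0.012362 m
angle = atan(0.012362 / 1.2090)
angle = 0.5858 deg


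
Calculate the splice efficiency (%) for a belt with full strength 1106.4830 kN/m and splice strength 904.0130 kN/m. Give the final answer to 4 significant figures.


Eff = 904.0130 / 1106.4830 * 100
Eff = 81.70 %


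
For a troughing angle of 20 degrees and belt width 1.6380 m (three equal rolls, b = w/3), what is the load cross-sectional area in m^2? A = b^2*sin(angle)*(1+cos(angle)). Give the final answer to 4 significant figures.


b = 1.6380/3 = 0.546 m
A = 0.546^2 * sin(20 deg) * (1 + cos(20 deg))
A = 0.1978 m^2


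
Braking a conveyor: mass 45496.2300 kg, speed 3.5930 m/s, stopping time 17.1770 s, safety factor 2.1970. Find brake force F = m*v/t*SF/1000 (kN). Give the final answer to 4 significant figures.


F = 45496.2300 * 3.5930 / 17.1770 * 2.1970 / 1000
F = 20.91 kN


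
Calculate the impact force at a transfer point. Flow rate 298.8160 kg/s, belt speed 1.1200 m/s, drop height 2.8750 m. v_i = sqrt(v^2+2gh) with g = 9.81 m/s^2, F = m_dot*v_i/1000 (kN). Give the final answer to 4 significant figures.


v_i = sqrt(1.1200^2 + 2*9.81*2.8750) = 7.59354 m/s
F = 298.8160 * 7.59354 / 1000
F = 2.269 kN


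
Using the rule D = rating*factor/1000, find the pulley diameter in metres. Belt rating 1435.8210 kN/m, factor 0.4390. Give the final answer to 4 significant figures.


D = 1435.8210 * 0.4390 / 1000
D = 0.6303 m


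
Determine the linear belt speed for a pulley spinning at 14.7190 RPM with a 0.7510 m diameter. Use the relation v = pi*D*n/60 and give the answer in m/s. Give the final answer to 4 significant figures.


v = pi * 0.7510 * 14.7190 / 60
v = 0.5788 m/s


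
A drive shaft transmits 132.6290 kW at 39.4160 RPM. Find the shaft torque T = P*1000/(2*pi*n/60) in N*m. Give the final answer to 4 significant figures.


omega = 2*pi*39.4160/60 = 4.12763 rad/s
T = 132.6290*1000 / 4.12763
T = 32130 N*m


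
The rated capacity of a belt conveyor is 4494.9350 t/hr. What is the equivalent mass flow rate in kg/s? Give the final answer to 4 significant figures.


m_dot = 4494.9350 * 1000 / 3600
m_dot = 1249 kg/s


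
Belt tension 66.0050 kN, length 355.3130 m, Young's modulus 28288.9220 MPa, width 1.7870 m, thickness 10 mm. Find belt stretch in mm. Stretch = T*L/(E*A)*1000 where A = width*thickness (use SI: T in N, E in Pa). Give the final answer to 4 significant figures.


A = 1.7870 * 0.01 = 0.01787 m^2
Stretch = 66.0050*1000 * 355.3130 / (28288.9220e6 * 0.01787) * 1000
Stretch = 46.39 mm


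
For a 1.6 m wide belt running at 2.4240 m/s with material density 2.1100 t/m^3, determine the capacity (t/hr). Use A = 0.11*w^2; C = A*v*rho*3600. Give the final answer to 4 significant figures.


A = 0.11 * 1.6^2 = 0.2816 m^2
C = 0.2816 * 2.4240 * 2.1100 * 3600
C = 5185 t/hr


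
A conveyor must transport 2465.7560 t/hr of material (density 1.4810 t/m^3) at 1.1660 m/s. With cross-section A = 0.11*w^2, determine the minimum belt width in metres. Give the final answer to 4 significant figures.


A_req = 2465.7560 / (1.1660 * 1.4810 * 3600) = 0.396638 m^2
w = sqrt(0.396638 / 0.11)
w = 1.899 m


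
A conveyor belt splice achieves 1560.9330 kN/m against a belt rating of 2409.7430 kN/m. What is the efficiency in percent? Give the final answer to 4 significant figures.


Eff = 1560.9330 / 2409.7430 * 100
Eff = 64.78 %


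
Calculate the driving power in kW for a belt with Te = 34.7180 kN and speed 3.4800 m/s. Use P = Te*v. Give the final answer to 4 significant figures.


P = Te * v = 34.7180 * 3.4800
P = 120.8 kW


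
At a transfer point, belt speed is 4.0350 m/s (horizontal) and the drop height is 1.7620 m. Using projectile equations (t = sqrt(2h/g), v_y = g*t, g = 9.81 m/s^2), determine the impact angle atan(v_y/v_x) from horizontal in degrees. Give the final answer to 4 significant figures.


t = sqrt(2*1.7620/9.81) = 0.599354 s
v_y = 9.81 * 0.599354 = 5.87966 m/s
angle = atan(5.87966 / 4.0350) = 55.54 deg
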